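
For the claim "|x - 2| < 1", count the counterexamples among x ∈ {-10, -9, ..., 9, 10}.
Counterexamples in [-10, 10]: {-10, -9, -8, -7, -6, -5, -4, -3, -2, -1, 0, 1, 3, 4, 5, 6, 7, 8, 9, 10}.

Counting them gives 20 values.

Answer: 20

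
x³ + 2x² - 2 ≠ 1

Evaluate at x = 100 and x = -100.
x = 100: LHS = 100³ + 2·100² - 2 = 1019998; 1019998 ≠ 1 — holds
x = -100: LHS = (-100)³ + 2·(-100)² - 2 = -980002; -980002 ≠ 1 — holds

Answer: Yes, holds for both x = 100 and x = -100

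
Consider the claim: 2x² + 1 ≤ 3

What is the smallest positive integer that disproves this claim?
Testing positive integers:
x = 1: LHS = 2·1² + 1 = 3; 3 ≤ 3 — holds
x = 2: LHS = 2·2² + 1 = 9; 9 ≤ 3 — FAILS  ← smallest positive counterexample

Answer: x = 2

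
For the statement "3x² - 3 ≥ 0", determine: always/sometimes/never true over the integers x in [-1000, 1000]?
Holds at x = 1: LHS = 3·1² - 3 = 0; 0 ≥ 0 — holds
Fails at x = 0: LHS = 3·0² - 3 = -3; -3 ≥ 0 — FAILS
It is satisfied by some integers in the range but not all.

Answer: Sometimes true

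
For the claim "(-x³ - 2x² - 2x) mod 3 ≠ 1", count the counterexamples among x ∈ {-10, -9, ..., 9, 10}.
Counterexamples in [-10, 10]: {-10, -8, -7, -5, -4, -2, -1, 1, 2, 4, 5, 7, 8, 10}.

Counting them gives 14 values.

Answer: 14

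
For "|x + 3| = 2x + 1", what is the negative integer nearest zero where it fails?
Testing negative integers from -1 downward:
x = -1: LHS = |(-1) + 3| = |2| = 2, RHS = 2·(-1) + 1 = -1; 2 = -1 — FAILS  ← closest negative counterexample to 0

Answer: x = -1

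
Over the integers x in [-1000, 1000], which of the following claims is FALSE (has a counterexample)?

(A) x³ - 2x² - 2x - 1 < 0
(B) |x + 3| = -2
(A) x = 3: LHS = 3³ - 2·3² - 2·3 - 1 = 2; 2 < 0 — FAILS
(B) x = 0: LHS = |0 + 3| = |3| = 3; 3 = -2 — FAILS

Answer: Both A and B are false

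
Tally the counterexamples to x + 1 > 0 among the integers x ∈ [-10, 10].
Counterexamples in [-10, 10]: {-10, -9, -8, -7, -6, -5, -4, -3, -2, -1}.

Counting them gives 10 values.

Answer: 10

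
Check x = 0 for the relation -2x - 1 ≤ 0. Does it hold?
x = 0: LHS = -2·0 - 1 = -1; -1 ≤ 0 — holds

The relation is satisfied at x = 0.

Answer: Yes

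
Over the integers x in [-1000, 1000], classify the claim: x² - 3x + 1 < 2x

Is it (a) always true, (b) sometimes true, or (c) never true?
Holds at x = 1: LHS = 1² - 3·1 + 1 = -1, RHS = 2·1 = 2; -1 < 2 — holds
Fails at x = 0: LHS = 0² - 3·0 + 1 = 1, RHS = 2·0 = 0; 1 < 0 — FAILS
It is satisfied by some integers in the range but not all.

Answer: Sometimes true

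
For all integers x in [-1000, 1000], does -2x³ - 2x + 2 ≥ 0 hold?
The claim fails at x = 1:
x = 1: LHS = -2·1³ - 2·1 + 2 = -2; -2 ≥ 0 — FAILS

Because a single integer refutes it, the statement is false.

Answer: False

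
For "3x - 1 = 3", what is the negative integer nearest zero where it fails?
Testing negative integers from -1 downward:
x = -1: LHS = 3·(-1) - 1 = -4; -4 = 3 — FAILS  ← closest negative counterexample to 0

Answer: x = -1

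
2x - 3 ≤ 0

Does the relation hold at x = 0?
x = 0: LHS = 2·0 - 3 = -3; -3 ≤ 0 — holds

The relation is satisfied at x = 0.

Answer: Yes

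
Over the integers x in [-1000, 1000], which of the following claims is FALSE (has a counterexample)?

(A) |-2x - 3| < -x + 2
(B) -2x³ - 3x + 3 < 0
(A) x = 0: LHS = |-2·0 - 3| = |-3| = 3, RHS = -0 + 2 = 2; 3 < 2 — FAILS
(B) x = 0: LHS = -2·0³ - 3·0 + 3 = 3; 3 < 0 — FAILS

Answer: Both A and B are false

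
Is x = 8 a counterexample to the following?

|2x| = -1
Substitute x = 8 into the relation:
x = 8: LHS = |2·8| = |16| = 16; 16 = -1 — FAILS

Since the claim fails at x = 8, this value is a counterexample.

Answer: Yes, x = 8 is a counterexample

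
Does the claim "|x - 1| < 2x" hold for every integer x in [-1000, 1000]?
The claim fails at x = 0:
x = 0: LHS = |0 - 1| = |-1| = 1, RHS = 2·0 = 0; 1 < 0 — FAILS

Because a single integer refutes it, the statement is false.

Answer: False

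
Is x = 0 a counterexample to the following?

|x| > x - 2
Substitute x = 0 into the relation:
x = 0: LHS = |0| = 0, RHS = 0 - 2 = -2; 0 > -2 — holds

The relation holds at x = 0, so it is not a counterexample.

Answer: No, x = 0 is not a counterexample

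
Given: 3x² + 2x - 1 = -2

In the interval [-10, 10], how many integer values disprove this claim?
Counterexamples in [-10, 10]: {-10, -9, -8, -7, -6, -5, -4, -3, -2, -1, 0, 1, 2, 3, 4, 5, 6, 7, 8, 9, 10}.

Counting them gives 21 values.

Answer: 21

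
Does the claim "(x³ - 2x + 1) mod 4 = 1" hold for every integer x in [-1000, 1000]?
The claim fails at x = 1:
x = 1: LHS = (1³ - 2·1 + 1) mod 4 = 0 mod 4 = 0; 0 = 1 — FAILS

Because a single integer refutes it, the statement is false.

Answer: False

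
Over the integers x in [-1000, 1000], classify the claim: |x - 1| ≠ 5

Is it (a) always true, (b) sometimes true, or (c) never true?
Holds at x = 0: LHS = |0 - 1| = |-1| = 1; 1 ≠ 5 — holds
Fails at x = -4: LHS = |(-4) - 1| = |-5| = 5; 5 ≠ 5 — FAILS
It is satisfied by some integers in the range but not all.

Answer: Sometimes true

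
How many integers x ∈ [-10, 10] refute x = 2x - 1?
Counterexamples in [-10, 10]: {-10, -9, -8, -7, -6, -5, -4, -3, -2, -1, 0, 2, 3, 4, 5, 6, 7, 8, 9, 10}.

Counting them gives 20 values.

Answer: 20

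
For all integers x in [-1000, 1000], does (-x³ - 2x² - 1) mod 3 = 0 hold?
The claim fails at x = 0:
x = 0: LHS = (-0³ - 2·0² - 1) mod 3 = (-1) mod 3 = 2; 2 = 0 — FAILS

Because a single integer refutes it, the statement is false.

Answer: False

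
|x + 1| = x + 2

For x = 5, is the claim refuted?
Substitute x = 5 into the relation:
x = 5: LHS = |5 + 1| = |6| = 6, RHS = 5 + 2 = 7; 6 = 7 — FAILS

Since the claim fails at x = 5, this value is a counterexample.

Answer: Yes, x = 5 is a counterexample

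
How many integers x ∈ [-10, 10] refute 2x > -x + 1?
Counterexamples in [-10, 10]: {-10, -9, -8, -7, -6, -5, -4, -3, -2, -1, 0}.

Counting them gives 11 values.

Answer: 11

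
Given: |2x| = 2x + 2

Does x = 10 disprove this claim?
Substitute x = 10 into the relation:
x = 10: LHS = |2·10| = |20| = 20, RHS = 2·10 + 2 = 22; 20 = 22 — FAILS

Since the claim fails at x = 10, this value is a counterexample.

Answer: Yes, x = 10 is a counterexample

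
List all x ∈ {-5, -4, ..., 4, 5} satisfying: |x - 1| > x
Holds for: {-5, -4, -3, -2, -1, 0}
Fails for: {1, 2, 3, 4, 5}

Answer: {-5, -4, -3, -2, -1, 0}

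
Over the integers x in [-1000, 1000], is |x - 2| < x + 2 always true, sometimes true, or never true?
Holds at x = 1: LHS = |1 - 2| = |-1| = 1, RHS = 1 + 2 = 3; 1 < 3 — holds
Fails at x = 0: LHS = |0 - 2| = |-2| = 2, RHS = 0 + 2 = 2; 2 < 2 — FAILS
It is satisfied by some integers in the range but not all.

Answer: Sometimes true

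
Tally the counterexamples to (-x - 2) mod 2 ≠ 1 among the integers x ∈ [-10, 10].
Counterexamples in [-10, 10]: {-9, -7, -5, -3, -1, 1, 3, 5, 7, 9}.

Counting them gives 10 values.

Answer: 10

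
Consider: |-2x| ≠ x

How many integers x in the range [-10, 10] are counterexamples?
Counterexamples in [-10, 10]: {0}.

Counting them gives 1 values.

Answer: 1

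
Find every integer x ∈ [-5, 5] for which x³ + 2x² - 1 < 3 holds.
Holds for: {-5, -4, -3, -2, -1, 0, 1}
Fails for: {2, 3, 4, 5}

Answer: {-5, -4, -3, -2, -1, 0, 1}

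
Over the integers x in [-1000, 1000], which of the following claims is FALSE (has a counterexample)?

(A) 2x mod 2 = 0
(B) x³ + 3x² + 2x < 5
(A) For a polynomial with integer coefficients, its value mod 2 depends only on x mod 2, so it suffices to check one representative of each residue class, x = 0, 1:
x = 0: LHS = (2·0) mod 2 = 0 mod 2 = 0; 0 = 0 — holds
x = 1: LHS = (2·1) mod 2 = 2 mod 2 = 0; 0 = 0 — holds
The relation holds in every residue class, so the relation holds for every integer in [-1000, 1000].

(B) x = 1: LHS = 1³ + 3·1² + 2·1 = 6; 6 < 5 — FAILS

Only (B) has a counterexample.

Answer: B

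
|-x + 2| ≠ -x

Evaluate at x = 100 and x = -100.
x = 100: LHS = |-100 + 2| = |-98| = 98; 98 ≠ -100 — holds
x = -100: LHS = |-(-100) + 2| = |102| = 102, RHS = -(-100) = 100; 102 ≠ 100 — holds

Answer: Yes, holds for both x = 100 and x = -100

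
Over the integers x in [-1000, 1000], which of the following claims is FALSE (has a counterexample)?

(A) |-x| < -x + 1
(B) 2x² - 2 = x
(A) x = 1: LHS = |-1| = 1, RHS = -1 + 1 = 0; 1 < 0 — FAILS
(B) x = 0: LHS = 2·0² - 2 = -2; -2 = 0 — FAILS

Answer: Both A and B are false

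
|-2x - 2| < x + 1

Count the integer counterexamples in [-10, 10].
Counterexamples in [-10, 10]: {-10, -9, -8, -7, -6, -5, -4, -3, -2, -1, 0, 1, 2, 3, 4, 5, 6, 7, 8, 9, 10}.

Counting them gives 21 values.

Answer: 21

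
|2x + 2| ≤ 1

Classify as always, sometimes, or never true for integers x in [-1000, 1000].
Holds at x = -1: LHS = |2·(-1) + 2| = |0| = 0; 0 ≤ 1 — holds
Fails at x = 0: LHS = |2·0 + 2| = |2| = 2; 2 ≤ 1 — FAILS
It is satisfied by some integers in the range but not all.

Answer: Sometimes true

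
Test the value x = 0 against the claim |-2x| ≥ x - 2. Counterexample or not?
Substitute x = 0 into the relation:
x = 0: LHS = |-2·0| = |0| = 0, RHS = 0 - 2 = -2; 0 ≥ -2 — holds

The relation holds at x = 0, so it is not a counterexample.

Answer: No, x = 0 is not a counterexample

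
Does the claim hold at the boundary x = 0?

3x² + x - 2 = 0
x = 0: LHS = 3·0² + 0 - 2 = -2; -2 = 0 — FAILS

The relation fails at x = 0, so x = 0 is a counterexample.

Answer: No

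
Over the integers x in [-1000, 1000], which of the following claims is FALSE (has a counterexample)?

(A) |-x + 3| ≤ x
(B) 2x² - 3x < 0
(A) x = 0: LHS = |-0 + 3| = |3| = 3; 3 ≤ 0 — FAILS
(B) x = 0: LHS = 2·0² - 3·0 = 0; 0 < 0 — FAILS

Answer: Both A and B are false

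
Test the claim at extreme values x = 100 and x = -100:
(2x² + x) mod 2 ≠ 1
x = 100: LHS = (2·100² + 100) mod 2 = 20100 mod 2 = 0; 0 ≠ 1 — holds
x = -100: LHS = (2·(-100)² + (-100)) mod 2 = 19900 mod 2 = 0; 0 ≠ 1 — holds

Answer: Yes, holds for both x = 100 and x = -100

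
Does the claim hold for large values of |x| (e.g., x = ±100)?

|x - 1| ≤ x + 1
x = 100: LHS = |100 - 1| = |99| = 99, RHS = 100 + 1 = 101; 99 ≤ 101 — holds
x = -100: LHS = |(-100) - 1| = |-101| = 101, RHS = (-100) + 1 = -99; 101 ≤ -99 — FAILS

Answer: Partially: holds for x = 100, fails for x = -100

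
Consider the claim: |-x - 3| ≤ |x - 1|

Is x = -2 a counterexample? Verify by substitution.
Substitute x = -2 into the relation:
x = -2: LHS = |-(-2) - 3| = |-1| = 1, RHS = |(-2) - 1| = |-3| = 3; 1 ≤ 3 — holds

The claim holds here, so x = -2 is not a counterexample. (A counterexample exists elsewhere, e.g. x = 0.)

Answer: No, x = -2 is not a counterexample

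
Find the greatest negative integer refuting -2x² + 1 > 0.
Testing negative integers from -1 downward:
x = -1: LHS = -2·(-1)² + 1 = -1; -1 > 0 — FAILS  ← closest negative counterexample to 0

Answer: x = -1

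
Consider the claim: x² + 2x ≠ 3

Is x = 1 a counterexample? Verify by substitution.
Substitute x = 1 into the relation:
x = 1: LHS = 1² + 2·1 = 3; 3 ≠ 3 — FAILS

Since the claim fails at x = 1, this value is a counterexample.

Answer: Yes, x = 1 is a counterexample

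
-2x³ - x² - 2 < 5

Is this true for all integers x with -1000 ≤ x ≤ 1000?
The claim fails at x = -2:
x = -2: LHS = -2·(-2)³ - (-2)² - 2 = 10; 10 < 5 — FAILS

Because a single integer refutes it, the statement is false.

Answer: False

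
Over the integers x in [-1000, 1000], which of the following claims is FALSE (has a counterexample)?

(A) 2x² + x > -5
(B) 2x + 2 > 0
(A) Over all integers in [-1000, 1000], LHS − RHS is smallest at x = 0, where it equals 5:
x = 0: LHS = 2·0² + 0 = 0; 0 > -5 — holds
At the ends of the range:
x = -1000: LHS = 2·(-1000)² + (-1000) = 1999000; 1999000 > -5 — holds
x = 1000: LHS = 2·1000² + 1000 = 2001000; 2001000 > -5 — holds
Hence LHS − RHS is never zero or negative, i.e. LHS > RHS throughout, so the relation holds for every integer in [-1000, 1000].

(B) x = -1: LHS = 2·(-1) + 2 = 0; 0 > 0 — FAILS

Only (B) has a counterexample.

Answer: B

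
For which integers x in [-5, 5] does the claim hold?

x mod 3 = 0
Holds for: {-3, 0, 3}
Fails for: {-5, -4, -2, -1, 1, 2, 4, 5}

Answer: {-3, 0, 3}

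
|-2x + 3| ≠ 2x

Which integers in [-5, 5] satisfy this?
Track d = LHS − RHS over the integers in [-5, 5]. Equality would need d = 0, but d changes sign only between consecutive integers, jumping over 0:
x = 0: LHS = |-2·0 + 3| = |3| = 3, RHS = 2·0 = 0; 3 ≠ 0 — holds  (d = 3)
x = 1: LHS = |-2·1 + 3| = |1| = 1, RHS = 2·1 = 2; 1 ≠ 2 — holds  (d = -1)
Away from these crossings d keeps a constant sign, and checking every integer in [-5, 5] confirms d ≠ 0 throughout. Hence the two sides are never equal, so the relation holds for every integer in [-5, 5].

Answer: All integers in [-5, 5]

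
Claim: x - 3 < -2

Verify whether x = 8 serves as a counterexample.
Substitute x = 8 into the relation:
x = 8: LHS = 8 - 3 = 5; 5 < -2 — FAILS

Since the claim fails at x = 8, this value is a counterexample.

Answer: Yes, x = 8 is a counterexample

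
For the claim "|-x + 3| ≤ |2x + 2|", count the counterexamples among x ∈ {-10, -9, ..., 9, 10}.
Counterexamples in [-10, 10]: {-4, -3, -2, -1, 0}.

Counting them gives 5 values.

Answer: 5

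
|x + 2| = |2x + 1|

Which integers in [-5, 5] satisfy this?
Holds for: {-1, 1}
Fails for: {-5, -4, -3, -2, 0, 2, 3, 4, 5}

Answer: {-1, 1}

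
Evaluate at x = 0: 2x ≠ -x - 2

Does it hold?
x = 0: LHS = 2·0 = 0, RHS = -0 - 2 = -2; 0 ≠ -2 — holds

The relation is satisfied at x = 0.

Answer: Yes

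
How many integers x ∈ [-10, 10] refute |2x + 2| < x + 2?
Counterexamples in [-10, 10]: {-10, -9, -8, -7, -6, -5, -4, -3, -2, 0, 1, 2, 3, 4, 5, 6, 7, 8, 9, 10}.

Counting them gives 20 values.

Answer: 20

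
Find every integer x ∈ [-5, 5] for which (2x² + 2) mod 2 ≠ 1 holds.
For a polynomial with integer coefficients, its value mod 2 depends only on x mod 2, so it suffices to check one representative of each residue class, x = 0, 1:
x = 0: LHS = (2·0² + 2) mod 2 = 2 mod 2 = 0; 0 ≠ 1 — holds
x = 1: LHS = (2·1² + 2) mod 2 = 4 mod 2 = 0; 0 ≠ 1 — holds
The relation holds in every residue class, so the relation holds for every integer in [-5, 5].

Answer: All integers in [-5, 5]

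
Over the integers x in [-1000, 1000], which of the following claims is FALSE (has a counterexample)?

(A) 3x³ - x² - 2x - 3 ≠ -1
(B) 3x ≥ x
(A) Track d = LHS − RHS over the integers in [-1000, 1000]. Equality would need d = 0, but d changes sign only between consecutive integers, jumping over 0:
x = 1: LHS = 3·1³ - 1² - 2·1 - 3 = -3; -3 ≠ -1 — holds  (d = -2)
x = 2: LHS = 3·2³ - 2² - 2·2 - 3 = 13; 13 ≠ -1 — holds  (d = 14)
Away from these crossings d keeps a constant sign, and checking every integer in [-1000, 1000] confirms d ≠ 0 throughout. Hence the two sides are never equal, so the relation holds for every integer in [-1000, 1000].

(B) x = -1: LHS = 3·(-1) = -3; -3 ≥ -1 — FAILS

Only (B) has a counterexample.

Answer: B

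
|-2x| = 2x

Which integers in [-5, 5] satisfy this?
Holds for: {0, 1, 2, 3, 4, 5}
Fails for: {-5, -4, -3, -2, -1}

Answer: {0, 1, 2, 3, 4, 5}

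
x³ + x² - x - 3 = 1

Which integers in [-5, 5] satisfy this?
Track d = LHS − RHS over the integers in [-5, 5]. Equality would need d = 0, but d changes sign only between consecutive integers, jumping over 0:
x = 1: LHS = 1³ + 1² - 1 - 3 = -2; -2 = 1 — FAILS  (d = -3)
x = 2: LHS = 2³ + 2² - 2 - 3 = 7; 7 = 1 — FAILS  (d = 6)
Away from these crossings d keeps a constant sign, and checking every integer in [-5, 5] confirms d ≠ 0 throughout. Hence the two sides are never equal, so the claimed relation (=) fails for every integer in [-5, 5].

Answer: None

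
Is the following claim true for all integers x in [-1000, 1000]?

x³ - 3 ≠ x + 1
Track d = LHS − RHS over the integers in [-1000, 1000]. Equality would need d = 0, but d changes sign only between consecutive integers, jumping over 0:
x = 1: LHS = 1³ - 3 = -2, RHS = 1 + 1 = 2; -2 ≠ 2 — holds  (d = -4)
x = 2: LHS = 2³ - 3 = 5, RHS = 2 + 1 = 3; 5 ≠ 3 — holds  (d = 2)
Away from these crossings d keeps a constant sign, and checking every integer in [-1000, 1000] confirms d ≠ 0 throughout. Hence the two sides are never equal, so the relation holds for every integer in [-1000, 1000].

No counterexample exists.

Answer: True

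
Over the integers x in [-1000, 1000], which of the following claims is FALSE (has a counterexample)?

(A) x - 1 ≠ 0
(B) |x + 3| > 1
(A) x = 1: LHS = 1 - 1 = 0; 0 ≠ 0 — FAILS
(B) x = -2: LHS = |(-2) + 3| = |1| = 1; 1 > 1 — FAILS

Answer: Both A and B are false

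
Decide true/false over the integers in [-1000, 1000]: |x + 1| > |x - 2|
The claim fails at x = 0:
x = 0: LHS = |0 + 1| = |1| = 1, RHS = |0 - 2| = |-2| = 2; 1 > 2 — FAILS

Because a single integer refutes it, the statement is false.

Answer: False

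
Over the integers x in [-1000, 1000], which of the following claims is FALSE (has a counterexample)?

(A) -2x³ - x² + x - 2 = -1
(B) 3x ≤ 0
(A) x = 0: LHS = -2·0³ - 0² + 0 - 2 = -2; -2 = -1 — FAILS
(B) x = 1: LHS = 3·1 = 3; 3 ≤ 0 — FAILS

Answer: Both A and B are false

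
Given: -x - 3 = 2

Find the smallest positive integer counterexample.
Testing positive integers:
x = 1: LHS = -1 - 3 = -4; -4 = 2 — FAILS  ← smallest positive counterexample

Answer: x = 1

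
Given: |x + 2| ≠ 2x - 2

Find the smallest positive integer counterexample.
Testing positive integers:
x = 1: LHS = |1 + 2| = |3| = 3, RHS = 2·1 - 2 = 0; 3 ≠ 0 — holds
x = 2: LHS = |2 + 2| = |4| = 4, RHS = 2·2 - 2 = 2; 4 ≠ 2 — holds
x = 3: LHS = |3 + 2| = |5| = 5, RHS = 2·3 - 2 = 4; 5 ≠ 4 — holds
x = 4: LHS = |4 + 2| = |6| = 6, RHS = 2·4 - 2 = 6; 6 ≠ 6 — FAILS  ← smallest positive counterexample

Answer: x = 4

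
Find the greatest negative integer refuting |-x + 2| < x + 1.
Testing negative integers from -1 downward:
x = -1: LHS = |-(-1) + 2| = |3| = 3, RHS = (-1) + 1 = 0; 3 < 0 — FAILS  ← closest negative counterexample to 0

Answer: x = -1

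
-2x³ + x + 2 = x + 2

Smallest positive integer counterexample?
Testing positive integers:
x = 1: LHS = -2·1³ + 1 + 2 = 1, RHS = 1 + 2 = 3; 1 = 3 — FAILS  ← smallest positive counterexample

Answer: x = 1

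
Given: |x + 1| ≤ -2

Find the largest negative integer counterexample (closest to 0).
Testing negative integers from -1 downward:
x = -1: LHS = |(-1) + 1| = |0| = 0; 0 ≤ -2 — FAILS  ← closest negative counterexample to 0

Answer: x = -1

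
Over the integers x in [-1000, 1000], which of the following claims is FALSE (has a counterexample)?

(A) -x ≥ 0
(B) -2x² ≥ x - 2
(A) x = 1: -1 ≥ 0 — FAILS
(B) x = 1: LHS = -2·1² = -2, RHS = 1 - 2 = -1; -2 ≥ -1 — FAILS

Answer: Both A and B are false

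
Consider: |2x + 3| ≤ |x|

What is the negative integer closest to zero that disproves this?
Testing negative integers from -1 downward:
x = -1: LHS = |2·(-1) + 3| = |1| = 1, RHS = |-1| = 1; 1 ≤ 1 — holds
x = -2: LHS = |2·(-2) + 3| = |-1| = 1, RHS = |-2| = 2; 1 ≤ 2 — holds
x = -3: LHS = |2·(-3) + 3| = |-3| = 3, RHS = |-3| = 3; 3 ≤ 3 — holds
x = -4: LHS = |2·(-4) + 3| = |-5| = 5, RHS = |-4| = 4; 5 ≤ 4 — FAILS  ← closest negative counterexample to 0

Answer: x = -4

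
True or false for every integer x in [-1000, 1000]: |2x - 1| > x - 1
Over all integers in [-1000, 1000], LHS − RHS is smallest at x = 1, where it equals 1:
x = 1: LHS = |2·1 - 1| = |1| = 1, RHS = 1 - 1 = 0; 1 > 0 — holds
At the ends of the range:
x = -1000: LHS = |2·(-1000) - 1| = |-2001| = 2001, RHS = (-1000) - 1 = -1001; 2001 > -1001 — holds
x = 1000: LHS = |2·1000 - 1| = |1999| = 1999, RHS = 1000 - 1 = 999; 1999 > 999 — holds
Hence LHS − RHS is never zero or negative, i.e. LHS > RHS throughout, so the relation holds for every integer in [-1000, 1000].

No counterexample exists.

Answer: True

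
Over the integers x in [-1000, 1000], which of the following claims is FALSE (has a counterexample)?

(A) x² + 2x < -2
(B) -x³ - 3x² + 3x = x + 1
(A) x = 0: LHS = 0² + 2·0 = 0; 0 < -2 — FAILS
(B) x = 0: LHS = -0³ - 3·0² + 3·0 = 0, RHS = 0 + 1 = 1; 0 = 1 — FAILS

Answer: Both A and B are false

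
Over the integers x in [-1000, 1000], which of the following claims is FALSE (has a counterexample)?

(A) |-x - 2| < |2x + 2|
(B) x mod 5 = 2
(A) x = 0: LHS = |-0 - 2| = |-2| = 2, RHS = |2·0 + 2| = |2| = 2; 2 < 2 — FAILS
(B) x = 0: LHS = 0 mod 5 = 0; 0 = 2 — FAILS

Answer: Both A and B are false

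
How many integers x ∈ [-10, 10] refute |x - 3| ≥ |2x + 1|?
Counterexamples in [-10, 10]: {-10, -9, -8, -7, -6, -5, 1, 2, 3, 4, 5, 6, 7, 8, 9, 10}.

Counting them gives 16 values.

Answer: 16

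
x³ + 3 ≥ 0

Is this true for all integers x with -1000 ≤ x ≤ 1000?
The claim fails at x = -2:
x = -2: LHS = (-2)³ + 3 = -5; -5 ≥ 0 — FAILS

Because a single integer refutes it, the statement is false.

Answer: False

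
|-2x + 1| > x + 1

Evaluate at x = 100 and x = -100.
x = 100: LHS = |-2·100 + 1| = |-199| = 199, RHS = 100 + 1 = 101; 199 > 101 — holds
x = -100: LHS = |-2·(-100) + 1| = |201| = 201, RHS = (-100) + 1 = -99; 201 > -99 — holds

Answer: Yes, holds for both x = 100 and x = -100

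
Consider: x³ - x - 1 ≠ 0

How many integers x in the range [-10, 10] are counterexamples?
Track d = LHS − RHS over the integers in [-10, 10]. Equality would need d = 0, but d changes sign only between consecutive integers, jumping over 0:
x = 1: LHS = 1³ - 1 - 1 = -1; -1 ≠ 0 — holds  (d = -1)
x = 2: LHS = 2³ - 2 - 1 = 5; 5 ≠ 0 — holds  (d = 5)
Away from these crossings d keeps a constant sign, and checking every integer in [-10, 10] confirms d ≠ 0 throughout. Hence the two sides are never equal, so the relation holds for every integer in [-10, 10].

No counterexample appears in that range.

Answer: 0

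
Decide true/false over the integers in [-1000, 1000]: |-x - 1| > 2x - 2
The claim fails at x = 3:
x = 3: LHS = |-3 - 1| = |-4| = 4, RHS = 2·3 - 2 = 4; 4 > 4 — FAILS

Because a single integer refutes it, the statement is false.

Answer: False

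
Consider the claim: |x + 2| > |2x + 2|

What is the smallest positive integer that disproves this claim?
Testing positive integers:
x = 1: LHS = |1 + 2| = |3| = 3, RHS = |2·1 + 2| = |4| = 4; 3 > 4 — FAILS  ← smallest positive counterexample

Answer: x = 1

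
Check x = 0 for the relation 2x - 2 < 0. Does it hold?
x = 0: LHS = 2·0 - 2 = -2; -2 < 0 — holds

The relation is satisfied at x = 0.

Answer: Yes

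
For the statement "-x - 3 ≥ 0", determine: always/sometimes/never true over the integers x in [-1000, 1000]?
Holds at x = -3: LHS = -(-3) - 3 = 0; 0 ≥ 0 — holds
Fails at x = 0: LHS = -0 - 3 = -3; -3 ≥ 0 — FAILS
It is satisfied by some integers in the range but not all.

Answer: Sometimes true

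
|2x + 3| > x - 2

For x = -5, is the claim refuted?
Substitute x = -5 into the relation:
x = -5: LHS = |2·(-5) + 3| = |-7| = 7, RHS = (-5) - 2 = -7; 7 > -7 — holds

The relation holds at x = -5, so it is not a counterexample.

Answer: No, x = -5 is not a counterexample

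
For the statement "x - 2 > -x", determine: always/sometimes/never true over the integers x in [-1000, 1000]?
Holds at x = 2: LHS = 2 - 2 = 0; 0 > -2 — holds
Fails at x = 0: LHS = 0 - 2 = -2, RHS = -0 = 0; -2 > 0 — FAILS
It is satisfied by some integers in the range but not all.

Answer: Sometimes true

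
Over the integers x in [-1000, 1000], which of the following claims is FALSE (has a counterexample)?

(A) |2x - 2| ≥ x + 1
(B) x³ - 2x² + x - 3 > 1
(A) x = 1: LHS = |2·1 - 2| = |0| = 0, RHS = 1 + 1 = 2; 0 ≥ 2 — FAILS
(B) x = 0: LHS = 0³ - 2·0² + 0 - 3 = -3; -3 > 1 — FAILS

Answer: Both A and B are false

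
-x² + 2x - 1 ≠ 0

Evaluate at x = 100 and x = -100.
x = 100: LHS = -100² + 2·100 - 1 = -9801; -9801 ≠ 0 — holds
x = -100: LHS = -(-100)² + 2·(-100) - 1 = -10201; -10201 ≠ 0 — holds

Answer: Yes, holds for both x = 100 and x = -100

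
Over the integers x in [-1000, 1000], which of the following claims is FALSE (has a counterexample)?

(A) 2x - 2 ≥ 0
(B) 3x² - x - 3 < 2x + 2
(A) x = 0: LHS = 2·0 - 2 = -2; -2 ≥ 0 — FAILS
(B) x = -1: LHS = 3·(-1)² - (-1) - 3 = 1, RHS = 2·(-1) + 2 = 0; 1 < 0 — FAILS

Answer: Both A and B are false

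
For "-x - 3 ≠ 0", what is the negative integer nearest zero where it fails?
Testing negative integers from -1 downward:
x = -1: LHS = -(-1) - 3 = -2; -2 ≠ 0 — holds
x = -2: LHS = -(-2) - 3 = -1; -1 ≠ 0 — holds
x = -3: LHS = -(-3) - 3 = 0; 0 ≠ 0 — FAILS  ← closest negative counterexample to 0

Answer: x = -3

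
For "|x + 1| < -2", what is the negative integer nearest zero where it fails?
Testing negative integers from -1 downward:
x = -1: LHS = |(-1) + 1| = |0| = 0; 0 < -2 — FAILS  ← closest negative counterexample to 0

Answer: x = -1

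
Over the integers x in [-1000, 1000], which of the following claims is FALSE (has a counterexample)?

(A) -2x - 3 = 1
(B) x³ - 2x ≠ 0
(A) x = 0: LHS = -2·0 - 3 = -3; -3 = 1 — FAILS
(B) x = 0: LHS = 0³ - 2·0 = 0; 0 ≠ 0 — FAILS

Answer: Both A and B are false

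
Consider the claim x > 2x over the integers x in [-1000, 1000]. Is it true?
The claim fails at x = 0:
x = 0: RHS = 2·0 = 0; 0 > 0 — FAILS

Because a single integer refutes it, the statement is false.

Answer: False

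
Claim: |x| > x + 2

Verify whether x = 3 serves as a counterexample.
Substitute x = 3 into the relation:
x = 3: LHS = |3| = 3, RHS = 3 + 2 = 5; 3 > 5 — FAILS

Since the claim fails at x = 3, this value is a counterexample.

Answer: Yes, x = 3 is a counterexample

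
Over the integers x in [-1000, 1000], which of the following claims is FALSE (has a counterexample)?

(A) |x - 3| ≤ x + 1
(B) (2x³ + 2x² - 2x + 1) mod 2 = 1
(A) x = 0: LHS = |0 - 3| = |-3| = 3, RHS = 0 + 1 = 1; 3 ≤ 1 — FAILS

(B) For a polynomial with integer coefficients, its value mod 2 depends only on x mod 2, so it suffices to check one representative of each residue class, x = 0, 1:
x = 0: LHS = (2·0³ + 2·0² - 2·0 + 1) mod 2 = 1 mod 2 = 1; 1 = 1 — holds
x = 1: LHS = (2·1³ + 2·1² - 2·1 + 1) mod 2 = 3 mod 2 = 1; 1 = 1 — holds
The relation holds in every residue class, so the relation holds for every integer in [-1000, 1000].

Only (A) has a counterexample.

Answer: A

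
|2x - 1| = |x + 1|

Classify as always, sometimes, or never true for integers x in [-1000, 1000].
Holds at x = 0: LHS = |2·0 - 1| = |-1| = 1, RHS = |0 + 1| = |1| = 1; 1 = 1 — holds
Fails at x = 1: LHS = |2·1 - 1| = |1| = 1, RHS = |1 + 1| = |2| = 2; 1 = 2 — FAILS
It is satisfied by some integers in the range but not all.

Answer: Sometimes true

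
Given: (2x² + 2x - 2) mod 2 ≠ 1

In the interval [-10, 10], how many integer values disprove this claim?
For a polynomial with integer coefficients, its value mod 2 depends only on x mod 2, so it suffices to check one representative of each residue class, x = 0, 1:
x = 0: LHS = (2·0² + 2·0 - 2) mod 2 = (-2) mod 2 = 0; 0 ≠ 1 — holds
x = 1: LHS = (2·1² + 2·1 - 2) mod 2 = 2 mod 2 = 0; 0 ≠ 1 — holds
The relation holds in every residue class, so the relation holds for every integer in [-10, 10].

No counterexample appears in that range.

Answer: 0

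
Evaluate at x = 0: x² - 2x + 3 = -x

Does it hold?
x = 0: LHS = 0² - 2·0 + 3 = 3, RHS = -0 = 0; 3 = 0 — FAILS

The relation fails at x = 0, so x = 0 is a counterexample.

Answer: No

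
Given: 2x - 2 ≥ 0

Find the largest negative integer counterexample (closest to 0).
Testing negative integers from -1 downward:
x = -1: LHS = 2·(-1) - 2 = -4; -4 ≥ 0 — FAILS  ← closest negative counterexample to 0

Answer: x = -1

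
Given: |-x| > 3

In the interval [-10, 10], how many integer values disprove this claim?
Counterexamples in [-10, 10]: {-3, -2, -1, 0, 1, 2, 3}.

Counting them gives 7 values.

Answer: 7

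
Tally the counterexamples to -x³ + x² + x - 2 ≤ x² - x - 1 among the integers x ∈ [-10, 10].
Counterexamples in [-10, 10]: {-10, -9, -8, -7, -6, -5, -4, -3, -2}.

Counting them gives 9 values.

Answer: 9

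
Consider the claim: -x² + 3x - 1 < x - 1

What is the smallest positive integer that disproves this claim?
Testing positive integers:
x = 1: LHS = -1² + 3·1 - 1 = 1, RHS = 1 - 1 = 0; 1 < 0 — FAILS  ← smallest positive counterexample

Answer: x = 1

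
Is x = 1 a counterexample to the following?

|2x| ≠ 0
Substitute x = 1 into the relation:
x = 1: LHS = |2·1| = |2| = 2; 2 ≠ 0 — holds

The claim holds here, so x = 1 is not a counterexample. (A counterexample exists elsewhere, e.g. x = 0.)

Answer: No, x = 1 is not a counterexample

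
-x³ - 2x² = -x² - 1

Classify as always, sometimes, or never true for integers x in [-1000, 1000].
Track d = LHS − RHS over the integers in [-1000, 1000]. Equality would need d = 0, but d changes sign only between consecutive integers, jumping over 0:
x = 0: LHS = -0³ - 2·0² = 0, RHS = -0² - 1 = -1; 0 = -1 — FAILS  (d = 1)
x = 1: LHS = -1³ - 2·1² = -3, RHS = -1² - 1 = -2; -3 = -2 — FAILS  (d = -1)
Away from these crossings d keeps a constant sign, and checking every integer in [-1000, 1000] confirms d ≠ 0 throughout. Hence the two sides are never equal, so the claimed relation (=) fails for every integer in [-1000, 1000].

No integer in the range satisfies it.

Answer: Never true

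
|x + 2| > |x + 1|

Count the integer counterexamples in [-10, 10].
Counterexamples in [-10, 10]: {-10, -9, -8, -7, -6, -5, -4, -3, -2}.

Counting them gives 9 values.

Answer: 9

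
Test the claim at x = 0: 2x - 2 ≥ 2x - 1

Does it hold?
x = 0: LHS = 2·0 - 2 = -2, RHS = 2·0 - 1 = -1; -2 ≥ -1 — FAILS

The relation fails at x = 0, so x = 0 is a counterexample.

Answer: No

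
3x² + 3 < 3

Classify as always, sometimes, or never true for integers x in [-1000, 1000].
Over all integers in [-1000, 1000], LHS − RHS is smallest at x = 0, where it equals 0:
x = 0: LHS = 3·0² + 3 = 3; 3 < 3 — FAILS
At the ends of the range:
x = -1000: LHS = 3·(-1000)² + 3 = 3000003; 3000003 < 3 — FAILS
x = 1000: LHS = 3·1000² + 3 = 3000003; 3000003 < 3 — FAILS
Hence LHS − RHS is never negative, i.e. LHS ≥ RHS throughout, so the claimed relation (<) fails for every integer in [-1000, 1000].

No integer in the range satisfies it.

Answer: Never true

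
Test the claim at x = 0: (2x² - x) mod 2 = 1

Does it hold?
x = 0: LHS = (2·0² - 0) mod 2 = 0 mod 2 = 0; 0 = 1 — FAILS

The relation fails at x = 0, so x = 0 is a counterexample.

Answer: No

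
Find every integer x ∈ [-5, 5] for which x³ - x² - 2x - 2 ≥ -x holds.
Holds for: {2, 3, 4, 5}
Fails for: {-5, -4, -3, -2, -1, 0, 1}

Answer: {2, 3, 4, 5}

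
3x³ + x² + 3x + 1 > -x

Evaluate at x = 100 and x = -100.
x = 100: LHS = 3·100³ + 100² + 3·100 + 1 = 3010301; 3010301 > -100 — holds
x = -100: LHS = 3·(-100)³ + (-100)² + 3·(-100) + 1 = -2990299, RHS = -(-100) = 100; -2990299 > 100 — FAILS

Answer: Partially: holds for x = 100, fails for x = -100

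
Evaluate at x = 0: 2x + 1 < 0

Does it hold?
x = 0: LHS = 2·0 + 1 = 1; 1 < 0 — FAILS

The relation fails at x = 0, so x = 0 is a counterexample.

Answer: No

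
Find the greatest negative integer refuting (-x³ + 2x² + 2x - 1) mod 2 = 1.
Testing negative integers from -1 downward:
x = -1: LHS = (-(-1)³ + 2·(-1)² + 2·(-1) - 1) mod 2 = 0 mod 2 = 0; 0 = 1 — FAILS  ← closest negative counterexample to 0

Answer: x = -1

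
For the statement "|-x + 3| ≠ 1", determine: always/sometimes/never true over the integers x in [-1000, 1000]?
Holds at x = 0: LHS = |-0 + 3| = |3| = 3; 3 ≠ 1 — holds
Fails at x = 2: LHS = |-2 + 3| = |1| = 1; 1 ≠ 1 — FAILS
It is satisfied by some integers in the range but not all.

Answer: Sometimes true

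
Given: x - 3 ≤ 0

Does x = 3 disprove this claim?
Substitute x = 3 into the relation:
x = 3: LHS = 3 - 3 = 0; 0 ≤ 0 — holds

The claim holds here, so x = 3 is not a counterexample. (A counterexample exists elsewhere, e.g. x = 4.)

Answer: No, x = 3 is not a counterexample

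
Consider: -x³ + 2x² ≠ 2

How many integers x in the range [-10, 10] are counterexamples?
Track d = LHS − RHS over the integers in [-10, 10]. Equality would need d = 0, but d changes sign only between consecutive integers, jumping over 0:
x = -1: LHS = -(-1)³ + 2·(-1)² = 3; 3 ≠ 2 — holds  (d = 1)
x = 0: LHS = -0³ + 2·0² = 0; 0 ≠ 2 — holds  (d = -2)
Away from these crossings d keeps a constant sign, and checking every integer in [-10, 10] confirms d ≠ 0 throughout. Hence the two sides are never equal, so the relation holds for every integer in [-10, 10].

No counterexample appears in that range.

Answer: 0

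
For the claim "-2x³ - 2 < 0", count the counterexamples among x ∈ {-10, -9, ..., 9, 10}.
Counterexamples in [-10, 10]: {-10, -9, -8, -7, -6, -5, -4, -3, -2, -1}.

Counting them gives 10 values.

Answer: 10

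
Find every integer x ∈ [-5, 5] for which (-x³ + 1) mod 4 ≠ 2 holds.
Holds for: {-4, -3, -2, 0, 1, 2, 4, 5}
Fails for: {-5, -1, 3}

Answer: {-4, -3, -2, 0, 1, 2, 4, 5}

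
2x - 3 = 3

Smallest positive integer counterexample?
Testing positive integers:
x = 1: LHS = 2·1 - 3 = -1; -1 = 3 — FAILS  ← smallest positive counterexample

Answer: x = 1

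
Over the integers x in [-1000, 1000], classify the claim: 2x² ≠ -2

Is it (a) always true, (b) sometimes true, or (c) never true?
Over all integers in [-1000, 1000], LHS − RHS is always positive; it is smallest at x = 0, where it equals 2:
x = 0: LHS = 2·0² = 0; 0 ≠ -2 — holds
At the ends of the range:
x = -1000: LHS = 2·(-1000)² = 2000000; 2000000 ≠ -2 — holds
x = 1000: LHS = 2·1000² = 2000000; 2000000 ≠ -2 — holds
Hence LHS − RHS is never 0, i.e. the two sides are never equal, so the relation holds for every integer in [-1000, 1000].

No counterexample exists.

Answer: Always true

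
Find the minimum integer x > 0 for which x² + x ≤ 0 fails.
Testing positive integers:
x = 1: LHS = 1² + 1 = 2; 2 ≤ 0 — FAILS  ← smallest positive counterexample

Answer: x = 1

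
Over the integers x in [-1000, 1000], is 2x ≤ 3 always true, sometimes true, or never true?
Holds at x = 0: LHS = 2·0 = 0; 0 ≤ 3 — holds
Fails at x = 2: LHS = 2·2 = 4; 4 ≤ 3 — FAILS
It is satisfied by some integers in the range but not all.

Answer: Sometimes true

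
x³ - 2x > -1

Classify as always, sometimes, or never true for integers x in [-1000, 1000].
Holds at x = 0: LHS = 0³ - 2·0 = 0; 0 > -1 — holds
Fails at x = 1: LHS = 1³ - 2·1 = -1; -1 > -1 — FAILS
It is satisfied by some integers in the range but not all.

Answer: Sometimes true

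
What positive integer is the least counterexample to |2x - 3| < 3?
Testing positive integers:
x = 1: LHS = |2·1 - 3| = |-1| = 1; 1 < 3 — holds
x = 2: LHS = |2·2 - 3| = |1| = 1; 1 < 3 — holds
x = 3: LHS = |2·3 - 3| = |3| = 3; 3 < 3 — FAILS  ← smallest positive counterexample

Answer: x = 3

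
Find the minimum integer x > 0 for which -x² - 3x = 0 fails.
Testing positive integers:
x = 1: LHS = -1² - 3·1 = -4; -4 = 0 — FAILS  ← smallest positive counterexample

Answer: x = 1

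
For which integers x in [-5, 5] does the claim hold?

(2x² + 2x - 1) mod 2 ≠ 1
For a polynomial with integer coefficients, its value mod 2 depends only on x mod 2, so it suffices to check one representative of each residue class, x = 0, 1:
x = 0: LHS = (2·0² + 2·0 - 1) mod 2 = (-1) mod 2 = 1; 1 ≠ 1 — FAILS
x = 1: LHS = (2·1² + 2·1 - 1) mod 2 = 3 mod 2 = 1; 1 ≠ 1 — FAILS
The relation fails in every residue class, so the claimed relation (≠) fails for every integer in [-5, 5].

Answer: None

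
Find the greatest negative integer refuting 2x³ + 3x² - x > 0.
Testing negative integers from -1 downward:
x = -1: LHS = 2·(-1)³ + 3·(-1)² - (-1) = 2; 2 > 0 — holds
x = -2: LHS = 2·(-2)³ + 3·(-2)² - (-2) = -2; -2 > 0 — FAILS  ← closest negative counterexample to 0

Answer: x = -2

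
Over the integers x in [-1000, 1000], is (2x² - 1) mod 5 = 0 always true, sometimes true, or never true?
For a polynomial with integer coefficients, its value mod 5 depends only on x mod 5, so it suffices to check one representative of each residue class, x = 0, 1, 2, 3, 4:
x = 0: LHS = (2·0² - 1) mod 5 = (-1) mod 5 = 4; 4 = 0 — FAILS
x = 1: LHS = (2·1² - 1) mod 5 = 1 mod 5 = 1; 1 = 0 — FAILS
x = 2: LHS = (2·2² - 1) mod 5 = 7 mod 5 = 2; 2 = 0 — FAILS
x = 3: LHS = (2·3² - 1) mod 5 = 17 mod 5 = 2; 2 = 0 — FAILS
x = 4: LHS = (2·4² - 1) mod 5 = 31 mod 5 = 1; 1 = 0 — FAILS
The relation fails in every residue class, so the claimed relation (=) fails for every integer in [-1000, 1000].

No integer in the range satisfies it.

Answer: Never true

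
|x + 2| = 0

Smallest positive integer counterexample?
Testing positive integers:
x = 1: LHS = |1 + 2| = |3| = 3; 3 = 0 — FAILS  ← smallest positive counterexample

Answer: x = 1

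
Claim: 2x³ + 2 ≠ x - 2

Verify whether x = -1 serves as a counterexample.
Substitute x = -1 into the relation:
x = -1: LHS = 2·(-1)³ + 2 = 0, RHS = (-1) - 2 = -3; 0 ≠ -3 — holds

The relation holds at x = -1, so it is not a counterexample.

Answer: No, x = -1 is not a counterexample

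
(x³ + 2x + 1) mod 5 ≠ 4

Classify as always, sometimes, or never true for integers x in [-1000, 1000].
Holds at x = 0: LHS = (0³ + 2·0 + 1) mod 5 = 1 mod 5 = 1; 1 ≠ 4 — holds
Fails at x = 1: LHS = (1³ + 2·1 + 1) mod 5 = 4 mod 5 = 4; 4 ≠ 4 — FAILS
It is satisfied by some integers in the range but not all.

Answer: Sometimes true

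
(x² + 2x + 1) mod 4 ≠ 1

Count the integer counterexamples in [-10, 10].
Counterexamples in [-10, 10]: {-10, -8, -6, -4, -2, 0, 2, 4, 6, 8, 10}.

Counting them gives 11 values.

Answer: 11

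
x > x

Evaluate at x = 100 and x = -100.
x = 100: 100 > 100 — FAILS
x = -100: -100 > -100 — FAILS

Answer: No, fails for both x = 100 and x = -100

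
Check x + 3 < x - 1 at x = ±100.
x = 100: LHS = 100 + 3 = 103, RHS = 100 - 1 = 99; 103 < 99 — FAILS
x = -100: LHS = (-100) + 3 = -97, RHS = (-100) - 1 = -101; -97 < -101 — FAILS

Answer: No, fails for both x = 100 and x = -100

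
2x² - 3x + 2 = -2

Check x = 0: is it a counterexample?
Substitute x = 0 into the relation:
x = 0: LHS = 2·0² - 3·0 + 2 = 2; 2 = -2 — FAILS

Since the claim fails at x = 0, this value is a counterexample.

Answer: Yes, x = 0 is a counterexample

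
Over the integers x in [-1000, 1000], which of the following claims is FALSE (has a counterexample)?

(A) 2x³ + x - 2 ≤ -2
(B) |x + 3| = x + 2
(A) x = 1: LHS = 2·1³ + 1 - 2 = 1; 1 ≤ -2 — FAILS
(B) x = 0: LHS = |0 + 3| = |3| = 3, RHS = 0 + 2 = 2; 3 = 2 — FAILS

Answer: Both A and B are false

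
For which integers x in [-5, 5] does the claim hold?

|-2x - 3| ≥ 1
Over all integers in [-5, 5], LHS − RHS is smallest at x = -1, where it equals 0:
x = -1: LHS = |-2·(-1) - 3| = |-1| = 1; 1 ≥ 1 — holds
At the ends of the range:
x = -5: LHS = |-2·(-5) - 3| = |7| = 7; 7 ≥ 1 — holds
x = 5: LHS = |-2·5 - 3| = |-13| = 13; 13 ≥ 1 — holds
Hence LHS − RHS is never negative, i.e. LHS ≥ RHS throughout, so the relation holds for every integer in [-5, 5].

Answer: All integers in [-5, 5]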